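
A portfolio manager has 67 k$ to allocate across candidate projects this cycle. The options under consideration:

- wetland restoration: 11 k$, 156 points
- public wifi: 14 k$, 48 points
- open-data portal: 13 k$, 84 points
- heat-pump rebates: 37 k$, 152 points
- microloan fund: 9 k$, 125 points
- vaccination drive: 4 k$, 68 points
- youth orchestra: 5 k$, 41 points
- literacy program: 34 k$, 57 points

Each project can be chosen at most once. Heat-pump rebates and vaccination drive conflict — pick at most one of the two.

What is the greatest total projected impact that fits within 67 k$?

522

Ranking by ratio (projected impact/k$): vaccination drive 17.00, wetland restoration 14.18, microloan fund 13.89.
Taking wetland restoration + public wifi + open-data portal + microloan fund + vaccination drive + youth orchestra: 56 k$ used, 522 in projected impact.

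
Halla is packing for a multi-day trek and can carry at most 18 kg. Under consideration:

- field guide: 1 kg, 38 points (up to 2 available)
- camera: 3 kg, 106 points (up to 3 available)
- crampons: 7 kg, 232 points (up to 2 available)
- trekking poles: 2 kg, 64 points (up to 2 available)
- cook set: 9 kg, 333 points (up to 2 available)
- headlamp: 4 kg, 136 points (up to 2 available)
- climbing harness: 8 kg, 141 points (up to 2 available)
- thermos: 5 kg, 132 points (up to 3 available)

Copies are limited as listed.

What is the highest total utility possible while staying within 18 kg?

666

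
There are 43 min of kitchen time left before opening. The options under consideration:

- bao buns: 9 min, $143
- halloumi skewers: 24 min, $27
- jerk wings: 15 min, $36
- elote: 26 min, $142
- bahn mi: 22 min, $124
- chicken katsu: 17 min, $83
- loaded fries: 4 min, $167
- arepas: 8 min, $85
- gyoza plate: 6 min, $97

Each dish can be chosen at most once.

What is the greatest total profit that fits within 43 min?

531

Density check — loaded fries 41.75, gyoza plate 16.17, bao buns 15.89 are the best per min.
The ratio heuristic lands on bao buns + jerk wings + loaded fries + arepas + gyoza plate (528) but leaves 1 min idle.
Dropping jerk wings and arepas frees 23 min; slotting in bahn mi (22 min) lifts the total to 531 at 41 min.
Runner-up bao buns + jerk wings + loaded fries + arepas + gyoza plate tops out at 528.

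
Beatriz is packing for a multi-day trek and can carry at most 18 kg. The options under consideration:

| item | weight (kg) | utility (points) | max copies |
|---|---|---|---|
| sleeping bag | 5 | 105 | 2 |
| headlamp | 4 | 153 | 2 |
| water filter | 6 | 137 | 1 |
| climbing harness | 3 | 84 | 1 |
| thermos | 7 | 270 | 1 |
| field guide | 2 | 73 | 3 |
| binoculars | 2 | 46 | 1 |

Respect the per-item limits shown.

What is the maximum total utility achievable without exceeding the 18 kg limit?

660

Greedy by ratio would take 2×headlamp + thermos + field guide: 17 kg used, total 649.
Replace field guide with climbing harness: the trade gains 11 net, giving 660 at 18 kg.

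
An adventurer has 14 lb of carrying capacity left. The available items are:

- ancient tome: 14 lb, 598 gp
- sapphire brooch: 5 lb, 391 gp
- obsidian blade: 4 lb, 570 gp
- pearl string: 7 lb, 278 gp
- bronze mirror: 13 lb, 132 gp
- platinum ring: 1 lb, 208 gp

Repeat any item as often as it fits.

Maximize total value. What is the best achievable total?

The ratio ordering already packs tightly: 14×platinum ring, 14 lb, 2912.
Every other selection either busts 14 lb or fails to beat 2912.

2912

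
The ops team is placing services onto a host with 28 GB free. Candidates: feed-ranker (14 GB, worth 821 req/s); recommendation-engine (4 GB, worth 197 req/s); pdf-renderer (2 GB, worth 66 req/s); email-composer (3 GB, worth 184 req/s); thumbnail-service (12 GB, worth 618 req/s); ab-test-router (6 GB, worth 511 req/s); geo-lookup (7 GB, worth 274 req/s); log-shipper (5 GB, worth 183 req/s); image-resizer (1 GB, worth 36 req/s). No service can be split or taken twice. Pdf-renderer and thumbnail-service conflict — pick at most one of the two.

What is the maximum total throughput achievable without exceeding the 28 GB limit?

Density check — ab-test-router 85.17, email-composer 61.33, feed-ranker 58.64, thumbnail-service 51.50 are the best per GB.
The ratio ordering already packs tightly: feed-ranker + recommendation-engine + email-composer + ab-test-router + image-resizer, 28 GB, 1749.

1749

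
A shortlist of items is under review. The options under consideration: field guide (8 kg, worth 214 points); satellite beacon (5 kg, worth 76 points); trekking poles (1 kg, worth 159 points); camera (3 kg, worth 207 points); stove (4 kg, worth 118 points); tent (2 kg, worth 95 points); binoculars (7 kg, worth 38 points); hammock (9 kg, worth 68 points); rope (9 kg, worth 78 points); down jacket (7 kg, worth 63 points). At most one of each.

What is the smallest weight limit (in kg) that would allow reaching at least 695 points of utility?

Need the lightest bundle worth ≥ 695.
Taking field guide + trekking poles + camera + stove gives 698 (≥ 695) for 16 kg.
No combination under 16 kg hits 695.

16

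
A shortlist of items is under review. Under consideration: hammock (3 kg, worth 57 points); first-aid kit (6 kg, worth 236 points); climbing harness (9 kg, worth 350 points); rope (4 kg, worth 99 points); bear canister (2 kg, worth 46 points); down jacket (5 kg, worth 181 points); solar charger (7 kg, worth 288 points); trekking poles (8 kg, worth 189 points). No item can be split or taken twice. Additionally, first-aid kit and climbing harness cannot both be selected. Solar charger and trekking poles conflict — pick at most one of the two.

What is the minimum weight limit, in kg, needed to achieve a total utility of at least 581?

Minimise kg subject to total utility ≥ 581.
hammock + first-aid kit + solar charger: 581 utility at 16 kg.
Below 16 kg the best achievable stays under 581.

16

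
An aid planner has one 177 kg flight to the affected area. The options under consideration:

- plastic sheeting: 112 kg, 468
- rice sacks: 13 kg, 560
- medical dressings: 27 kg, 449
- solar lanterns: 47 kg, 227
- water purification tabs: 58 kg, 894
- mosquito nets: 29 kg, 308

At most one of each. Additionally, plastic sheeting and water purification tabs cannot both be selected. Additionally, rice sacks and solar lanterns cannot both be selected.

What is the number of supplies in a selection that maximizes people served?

4

Optimal total is 2211.
rice sacks + medical dressings + water purification tabs + mosquito nets hits 2211 at 127 kg.
Any selection reaching 2211 contains exactly 4 supplies.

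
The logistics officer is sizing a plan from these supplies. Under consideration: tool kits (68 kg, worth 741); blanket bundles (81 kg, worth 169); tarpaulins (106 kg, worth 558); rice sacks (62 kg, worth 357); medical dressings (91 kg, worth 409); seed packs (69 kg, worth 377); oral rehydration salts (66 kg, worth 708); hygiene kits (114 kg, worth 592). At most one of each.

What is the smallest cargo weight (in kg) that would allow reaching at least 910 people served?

Need the lightest bundle worth ≥ 910.
rice sacks + oral rehydration salts reaches 1065 using 128 kg.
No combination under 128 kg hits 910.

128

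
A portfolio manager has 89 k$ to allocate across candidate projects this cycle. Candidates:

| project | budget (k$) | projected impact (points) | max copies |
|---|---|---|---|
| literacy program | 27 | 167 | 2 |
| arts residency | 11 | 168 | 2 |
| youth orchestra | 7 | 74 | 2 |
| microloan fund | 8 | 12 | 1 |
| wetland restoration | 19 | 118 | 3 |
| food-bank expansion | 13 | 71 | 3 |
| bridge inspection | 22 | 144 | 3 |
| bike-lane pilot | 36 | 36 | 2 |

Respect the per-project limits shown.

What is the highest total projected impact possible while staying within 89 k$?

Ranking by ratio (projected impact/k$): arts residency 15.27, youth orchestra 10.57, bridge inspection 6.55.
Taking the top-ratio projects first gives 2×arts residency + 2×youth orchestra + microloan fund + 2×bridge inspection for 784 (88 k$).
The 30 k$ tied up in microloan fund and bridge inspection is better spent on literacy program — total rises to 795 (85 k$).
The spare 4 k$ is too small for any remaining project, and no exchange beats 795.

795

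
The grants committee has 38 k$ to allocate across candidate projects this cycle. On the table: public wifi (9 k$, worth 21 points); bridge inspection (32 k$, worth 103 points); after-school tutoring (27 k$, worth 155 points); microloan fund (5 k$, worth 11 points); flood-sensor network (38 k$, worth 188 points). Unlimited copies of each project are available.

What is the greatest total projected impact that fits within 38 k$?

A density-first pass picks public wifi + after-school tutoring — 176 at 36 k$.
The 36 k$ tied up in public wifi and after-school tutoring is better spent on flood-sensor network — total rises to 188 (38 k$).
Every other selection either busts 38 k$ or fails to beat 188.

188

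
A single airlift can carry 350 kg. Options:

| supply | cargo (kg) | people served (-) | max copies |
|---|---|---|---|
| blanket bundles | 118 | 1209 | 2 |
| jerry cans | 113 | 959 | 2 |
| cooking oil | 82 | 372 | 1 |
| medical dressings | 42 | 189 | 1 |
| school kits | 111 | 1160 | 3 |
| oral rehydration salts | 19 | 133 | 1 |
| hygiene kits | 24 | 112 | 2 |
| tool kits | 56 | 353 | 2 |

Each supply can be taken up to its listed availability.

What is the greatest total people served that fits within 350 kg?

3578

By people served per kg: school kits 10.45, blanket bundles 10.25, jerry cans 8.49, oral rehydration salts 7.00 lead.
Greedy by ratio would take 3×school kits: 333 kg used, total 3480.
Replace 2×school kits with 2×blanket bundles: the trade gains 98 net, giving 3578 at 347 kg.
Nothing else within 350 kg beats 3578.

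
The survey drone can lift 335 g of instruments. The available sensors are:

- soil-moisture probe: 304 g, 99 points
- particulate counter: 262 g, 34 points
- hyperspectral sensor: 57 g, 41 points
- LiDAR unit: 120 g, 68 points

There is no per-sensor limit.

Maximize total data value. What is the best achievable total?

205

Ranking by ratio (data value/g): hyperspectral sensor 0.72, LiDAR unit 0.57, soil-moisture probe 0.33, particulate counter 0.13.
Best packing: 5×hyperspectral sensor — 285 g, 205 total.
Nothing else within 335 g beats 205.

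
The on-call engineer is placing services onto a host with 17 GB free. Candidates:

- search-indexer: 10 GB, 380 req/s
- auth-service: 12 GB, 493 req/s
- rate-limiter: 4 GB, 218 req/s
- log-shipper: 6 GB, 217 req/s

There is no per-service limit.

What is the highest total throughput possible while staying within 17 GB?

872

Density check — rate-limiter 54.50, auth-service 41.08, search-indexer 38.00 are the best per GB.
The ratio ordering already packs tightly: 4×rate-limiter, 16 GB, 872.
The spare 1 GB is too small for any remaining service, and no exchange beats 872.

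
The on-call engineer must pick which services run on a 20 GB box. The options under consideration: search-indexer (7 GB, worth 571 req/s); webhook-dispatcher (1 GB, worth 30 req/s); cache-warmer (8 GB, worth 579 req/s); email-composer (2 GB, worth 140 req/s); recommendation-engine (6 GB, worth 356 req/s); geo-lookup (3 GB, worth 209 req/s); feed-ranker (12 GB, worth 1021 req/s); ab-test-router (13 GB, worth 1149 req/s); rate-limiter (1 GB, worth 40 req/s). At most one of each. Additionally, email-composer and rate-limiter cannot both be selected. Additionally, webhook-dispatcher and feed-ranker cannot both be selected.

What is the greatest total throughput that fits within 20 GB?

1720

By throughput per GB: ab-test-router 88.38, feed-ranker 85.08, search-indexer 81.57, cache-warmer 72.38 lead.
Taking search-indexer + ab-test-router: 20 GB used, 1720 in throughput.
Nothing else feasible within 20 GB beats 1720.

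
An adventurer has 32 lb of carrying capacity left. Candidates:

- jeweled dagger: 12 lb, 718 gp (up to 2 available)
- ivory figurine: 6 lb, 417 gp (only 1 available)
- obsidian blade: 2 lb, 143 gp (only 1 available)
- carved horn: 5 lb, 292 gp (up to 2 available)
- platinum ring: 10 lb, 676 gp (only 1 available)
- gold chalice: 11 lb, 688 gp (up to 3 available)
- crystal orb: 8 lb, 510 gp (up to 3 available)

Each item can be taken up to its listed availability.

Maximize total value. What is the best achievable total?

Taking the top-ratio items first gives ivory figurine + obsidian blade + carved horn + platinum ring + crystal orb for 2038 (31 lb).
Replace obsidian blade and carved horn with crystal orb: the trade gains 75 net, giving 2113 at 32 lb.
Nothing else within 32 lb beats 2113.

2113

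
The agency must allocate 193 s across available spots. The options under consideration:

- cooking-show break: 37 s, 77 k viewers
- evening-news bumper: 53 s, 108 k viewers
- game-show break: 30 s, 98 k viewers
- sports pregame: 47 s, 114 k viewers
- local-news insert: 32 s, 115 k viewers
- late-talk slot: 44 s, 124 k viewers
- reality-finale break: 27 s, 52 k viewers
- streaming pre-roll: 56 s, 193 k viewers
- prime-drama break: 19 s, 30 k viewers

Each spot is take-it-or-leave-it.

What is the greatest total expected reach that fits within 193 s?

582

Game-show break + local-news insert + late-talk slot + reality-finale break + streaming pre-roll uses 189 of the 193 s and totals 582.
Next best is game-show break + sports pregame + local-news insert + reality-finale break + streaming pre-roll at 572 (192 s) — short by 10.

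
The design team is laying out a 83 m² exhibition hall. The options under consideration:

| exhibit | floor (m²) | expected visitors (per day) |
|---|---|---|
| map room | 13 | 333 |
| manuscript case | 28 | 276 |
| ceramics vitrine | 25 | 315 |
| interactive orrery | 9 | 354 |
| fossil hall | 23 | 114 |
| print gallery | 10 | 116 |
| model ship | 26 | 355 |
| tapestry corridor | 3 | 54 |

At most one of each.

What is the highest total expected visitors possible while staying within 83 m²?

1473

Density check — interactive orrery 39.33, map room 25.62, tapestry corridor 18.00 are the best per m².
Greedy by ratio would take map room + ceramics vitrine + interactive orrery + model ship + tapestry corridor: 76 m² used, total 1411.
Replace tapestry corridor with print gallery: the trade gains 62 net, giving 1473 at 83 m².
That's the maximum — no swap from here does better than 1473.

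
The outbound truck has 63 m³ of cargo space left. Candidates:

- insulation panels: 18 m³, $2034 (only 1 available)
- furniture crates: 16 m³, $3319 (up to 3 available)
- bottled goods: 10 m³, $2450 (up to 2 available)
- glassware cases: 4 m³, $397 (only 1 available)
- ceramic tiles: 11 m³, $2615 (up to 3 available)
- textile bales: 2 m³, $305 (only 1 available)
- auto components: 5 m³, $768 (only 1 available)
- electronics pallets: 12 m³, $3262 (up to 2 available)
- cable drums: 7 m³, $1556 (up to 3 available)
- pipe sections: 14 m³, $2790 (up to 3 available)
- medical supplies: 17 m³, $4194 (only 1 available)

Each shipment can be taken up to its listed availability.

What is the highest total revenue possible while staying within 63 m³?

Taking the top-ratio shipments first gives 2×bottled goods + textile bales + 2×electronics pallets + medical supplies for 15923 (63 m³).
Dropping 2×bottled goods and textile bales frees 22 m³; slotting in 2×ceramic tiles (22 m³) lifts the total to 15948 at 63 m³.
No other feasible combination exceeds 15948.

15948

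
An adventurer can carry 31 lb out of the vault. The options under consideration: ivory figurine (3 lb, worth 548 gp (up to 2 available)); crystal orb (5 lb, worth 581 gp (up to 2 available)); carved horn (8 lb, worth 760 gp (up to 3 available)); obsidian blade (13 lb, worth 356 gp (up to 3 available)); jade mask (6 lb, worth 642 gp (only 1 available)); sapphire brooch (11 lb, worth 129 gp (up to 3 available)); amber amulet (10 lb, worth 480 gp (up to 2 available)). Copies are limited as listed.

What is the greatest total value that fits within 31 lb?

3660

Best packing: 2×ivory figurine + 2×crystal orb + carved horn + jade mask — 30 lb, 3660 total.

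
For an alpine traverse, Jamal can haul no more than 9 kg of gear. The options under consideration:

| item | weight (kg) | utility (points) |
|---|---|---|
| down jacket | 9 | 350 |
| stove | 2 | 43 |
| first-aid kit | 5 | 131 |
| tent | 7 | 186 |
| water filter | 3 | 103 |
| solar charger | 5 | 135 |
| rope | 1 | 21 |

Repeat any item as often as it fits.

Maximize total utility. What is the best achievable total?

Taking down jacket: 9 kg used, 350 in utility.

350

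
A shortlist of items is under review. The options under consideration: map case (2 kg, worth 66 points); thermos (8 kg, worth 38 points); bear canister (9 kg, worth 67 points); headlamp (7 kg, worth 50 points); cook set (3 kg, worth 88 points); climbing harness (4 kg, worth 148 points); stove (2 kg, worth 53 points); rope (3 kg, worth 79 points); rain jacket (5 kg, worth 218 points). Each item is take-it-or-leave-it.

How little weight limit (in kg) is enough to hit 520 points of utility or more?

14

Minimise kg subject to total utility ≥ 520.
map case + cook set + climbing harness + rain jacket reaches 520 using 14 kg.
No combination under 14 kg hits 520.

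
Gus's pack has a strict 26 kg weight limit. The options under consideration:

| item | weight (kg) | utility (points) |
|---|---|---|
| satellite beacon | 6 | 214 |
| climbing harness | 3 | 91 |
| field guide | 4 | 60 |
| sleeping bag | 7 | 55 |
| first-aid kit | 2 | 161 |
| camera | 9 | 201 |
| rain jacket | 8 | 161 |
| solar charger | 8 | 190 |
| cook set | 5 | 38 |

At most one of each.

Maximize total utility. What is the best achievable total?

766

Density check — first-aid kit 80.50, satellite beacon 35.67, climbing harness 30.33 are the best per kg.
Filling by ratio: satellite beacon + climbing harness + field guide + first-aid kit + solar charger for 716, with 3 kg left unused.
Dropping climbing harness and field guide frees 7 kg; slotting in camera (9 kg) lifts the total to 766 at 25 kg.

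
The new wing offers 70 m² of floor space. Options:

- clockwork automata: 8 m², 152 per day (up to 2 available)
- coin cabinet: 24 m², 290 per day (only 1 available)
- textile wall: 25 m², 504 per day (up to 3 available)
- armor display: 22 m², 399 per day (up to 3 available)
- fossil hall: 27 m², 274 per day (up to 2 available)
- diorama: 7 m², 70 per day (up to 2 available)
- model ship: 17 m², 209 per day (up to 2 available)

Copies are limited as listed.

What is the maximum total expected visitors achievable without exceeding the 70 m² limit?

2×clockwork automata + 2×textile wall uses 66 of the 70 m² and totals 1312.
The spare 4 m² is too small for any remaining exhibit, and no exchange beats 1312.

1312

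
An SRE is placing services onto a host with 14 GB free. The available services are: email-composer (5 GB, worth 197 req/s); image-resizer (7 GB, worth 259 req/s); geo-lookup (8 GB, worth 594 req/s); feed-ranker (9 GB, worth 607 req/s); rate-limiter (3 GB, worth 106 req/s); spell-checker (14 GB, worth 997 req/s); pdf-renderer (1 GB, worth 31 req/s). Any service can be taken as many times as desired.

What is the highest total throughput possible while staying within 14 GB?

By throughput per GB: geo-lookup 74.25, spell-checker 71.21, feed-ranker 67.44, email-composer 39.40 lead.
A density-first pass picks email-composer + geo-lookup + pdf-renderer — 822 at 14 GB.
The 14 GB tied up in email-composer and geo-lookup and pdf-renderer is better spent on spell-checker — total rises to 997 (14 GB).
That's the maximum — no swap from here does better than 997.

997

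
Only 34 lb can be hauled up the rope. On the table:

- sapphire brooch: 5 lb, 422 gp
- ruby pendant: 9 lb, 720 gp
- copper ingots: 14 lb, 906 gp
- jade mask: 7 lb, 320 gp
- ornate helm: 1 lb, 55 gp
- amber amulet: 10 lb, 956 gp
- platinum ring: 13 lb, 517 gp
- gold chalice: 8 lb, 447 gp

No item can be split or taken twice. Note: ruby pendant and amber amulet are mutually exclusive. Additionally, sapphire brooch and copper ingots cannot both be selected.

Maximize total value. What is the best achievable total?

2364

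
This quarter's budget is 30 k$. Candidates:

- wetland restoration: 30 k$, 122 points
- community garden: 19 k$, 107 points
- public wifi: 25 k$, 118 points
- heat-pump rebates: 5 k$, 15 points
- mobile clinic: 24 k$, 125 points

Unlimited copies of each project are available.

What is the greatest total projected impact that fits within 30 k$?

140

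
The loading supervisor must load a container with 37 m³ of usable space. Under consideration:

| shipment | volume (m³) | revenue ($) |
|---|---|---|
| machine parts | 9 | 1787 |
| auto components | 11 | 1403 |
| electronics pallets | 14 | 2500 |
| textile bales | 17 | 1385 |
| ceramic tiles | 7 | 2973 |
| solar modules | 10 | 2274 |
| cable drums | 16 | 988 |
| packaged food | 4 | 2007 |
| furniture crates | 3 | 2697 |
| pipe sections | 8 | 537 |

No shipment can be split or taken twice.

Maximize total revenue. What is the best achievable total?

11964

The ratio heuristic lands on machine parts + ceramic tiles + solar modules + packaged food + furniture crates (11738) but leaves 4 m³ idle.
Dropping solar modules frees 10 m³; slotting in electronics pallets (14 m³) lifts the total to 11964 at 37 m³.
Next best is machine parts + ceramic tiles + solar modules + packaged food + furniture crates at 11738 (33 m³) — short by 226.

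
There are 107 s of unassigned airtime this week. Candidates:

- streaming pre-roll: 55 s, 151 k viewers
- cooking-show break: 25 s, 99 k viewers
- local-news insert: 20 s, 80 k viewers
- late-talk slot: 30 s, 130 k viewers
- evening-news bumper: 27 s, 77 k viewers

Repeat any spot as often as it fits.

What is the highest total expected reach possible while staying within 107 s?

A density-first pass picks 3×late-talk slot — 390 at 90 s.
Replace late-talk slot with cooking-show break + local-news insert: the trade gains 49 net, giving 439 at 105 s.
No other feasible combination exceeds 439.

439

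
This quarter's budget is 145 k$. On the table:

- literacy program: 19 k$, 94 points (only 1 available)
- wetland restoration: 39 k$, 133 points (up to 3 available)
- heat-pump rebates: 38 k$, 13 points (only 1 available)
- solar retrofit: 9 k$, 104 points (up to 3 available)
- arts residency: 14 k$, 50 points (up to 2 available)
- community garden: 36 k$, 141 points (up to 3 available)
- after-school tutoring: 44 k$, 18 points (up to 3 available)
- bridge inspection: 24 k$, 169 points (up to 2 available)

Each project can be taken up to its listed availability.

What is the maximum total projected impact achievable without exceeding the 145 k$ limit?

935

By projected impact per k$: solar retrofit 11.56, bridge inspection 7.04, literacy program 4.95 lead.
Taking literacy program + 3×solar retrofit + arts residency + community garden + 2×bridge inspection: 144 k$ used, 935 in projected impact.
No other feasible combination exceeds 935.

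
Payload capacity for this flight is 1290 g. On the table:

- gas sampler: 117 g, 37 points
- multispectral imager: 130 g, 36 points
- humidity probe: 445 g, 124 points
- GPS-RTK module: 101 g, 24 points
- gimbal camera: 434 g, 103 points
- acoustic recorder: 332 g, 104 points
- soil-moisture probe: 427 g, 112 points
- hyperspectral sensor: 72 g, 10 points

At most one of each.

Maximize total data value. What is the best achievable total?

350

Greedy by ratio would take gas sampler + multispectral imager + humidity probe + GPS-RTK module + acoustic recorder + hyperspectral sensor: 1197 g used, total 335.
Dropping gas sampler and multispectral imager and GPS-RTK module frees 348 g; slotting in soil-moisture probe (427 g) lifts the total to 350 at 1276 g.
The closest alternative, humidity probe + gimbal camera + acoustic recorder + hyperspectral sensor, reaches only 341.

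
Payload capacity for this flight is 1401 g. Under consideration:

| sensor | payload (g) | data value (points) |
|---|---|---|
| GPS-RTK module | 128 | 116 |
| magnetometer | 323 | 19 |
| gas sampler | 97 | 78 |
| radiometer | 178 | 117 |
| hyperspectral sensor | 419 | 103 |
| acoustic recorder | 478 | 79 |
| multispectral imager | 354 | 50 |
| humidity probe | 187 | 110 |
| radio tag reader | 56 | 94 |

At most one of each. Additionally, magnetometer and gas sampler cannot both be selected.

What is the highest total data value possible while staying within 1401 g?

618

Best packing: GPS-RTK module + gas sampler + radiometer + hyperspectral sensor + humidity probe + radio tag reader — 1065 g, 618 total.
The closest alternative, GPS-RTK module + gas sampler + radiometer + acoustic recorder + humidity probe + radio tag reader, reaches only 594.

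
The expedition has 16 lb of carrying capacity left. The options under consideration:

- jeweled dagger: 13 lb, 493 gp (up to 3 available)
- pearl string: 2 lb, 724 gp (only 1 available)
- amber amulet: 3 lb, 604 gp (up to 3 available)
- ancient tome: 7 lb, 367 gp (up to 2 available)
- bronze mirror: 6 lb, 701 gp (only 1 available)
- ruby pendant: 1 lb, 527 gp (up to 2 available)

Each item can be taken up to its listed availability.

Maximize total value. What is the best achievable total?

3687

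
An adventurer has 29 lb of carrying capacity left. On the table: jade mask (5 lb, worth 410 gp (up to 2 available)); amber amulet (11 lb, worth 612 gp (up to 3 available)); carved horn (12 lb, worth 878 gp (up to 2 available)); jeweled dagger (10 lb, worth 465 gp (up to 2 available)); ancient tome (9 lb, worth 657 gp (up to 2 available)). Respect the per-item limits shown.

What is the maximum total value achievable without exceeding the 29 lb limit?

2166

Taking the top-ratio items first gives 2×jade mask + carved horn for 1698 (22 lb).
Replace jade mask with carved horn: the trade gains 468 net, giving 2166 at 29 lb.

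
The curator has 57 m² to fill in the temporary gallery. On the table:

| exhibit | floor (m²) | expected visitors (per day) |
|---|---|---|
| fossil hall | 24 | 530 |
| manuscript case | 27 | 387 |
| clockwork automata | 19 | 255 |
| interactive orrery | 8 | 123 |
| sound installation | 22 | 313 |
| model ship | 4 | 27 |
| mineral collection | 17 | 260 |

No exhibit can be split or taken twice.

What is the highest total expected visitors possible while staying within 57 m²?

Greedy by ratio would take fossil hall + interactive orrery + model ship + mineral collection: 53 m² used, total 940.
Dropping model ship and mineral collection frees 21 m²; slotting in sound installation (22 m²) lifts the total to 966 at 54 m².
Next best is fossil hall + manuscript case + model ship at 944 (55 m²) — short by 22.

966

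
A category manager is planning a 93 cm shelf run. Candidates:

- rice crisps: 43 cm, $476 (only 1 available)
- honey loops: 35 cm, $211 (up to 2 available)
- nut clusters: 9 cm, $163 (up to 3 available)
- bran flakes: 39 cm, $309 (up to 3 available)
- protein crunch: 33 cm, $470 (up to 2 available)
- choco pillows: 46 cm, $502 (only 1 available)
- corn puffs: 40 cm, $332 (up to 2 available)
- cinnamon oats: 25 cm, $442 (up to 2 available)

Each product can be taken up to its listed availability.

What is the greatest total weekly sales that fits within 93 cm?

Density check — nut clusters 18.11, cinnamon oats 17.68, protein crunch 14.24 are the best per cm.
Greedy by ratio would take 3×nut clusters + 2×cinnamon oats: 77 cm used, total 1373.
The 18 cm tied up in 2×nut clusters is better spent on protein crunch — total rises to 1517 (92 cm).
The spare 1 cm is too small for any remaining product, and no exchange beats 1517.

1517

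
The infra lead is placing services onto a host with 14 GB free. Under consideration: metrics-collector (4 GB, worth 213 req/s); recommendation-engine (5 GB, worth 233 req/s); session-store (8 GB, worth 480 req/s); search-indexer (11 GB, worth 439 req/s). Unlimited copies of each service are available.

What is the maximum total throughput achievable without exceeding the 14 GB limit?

Greedy by ratio would take metrics-collector + session-store: 12 GB used, total 693.
The 4 GB tied up in metrics-collector is better spent on recommendation-engine — total rises to 713 (13 GB).
Nothing else within 14 GB beats 713.

713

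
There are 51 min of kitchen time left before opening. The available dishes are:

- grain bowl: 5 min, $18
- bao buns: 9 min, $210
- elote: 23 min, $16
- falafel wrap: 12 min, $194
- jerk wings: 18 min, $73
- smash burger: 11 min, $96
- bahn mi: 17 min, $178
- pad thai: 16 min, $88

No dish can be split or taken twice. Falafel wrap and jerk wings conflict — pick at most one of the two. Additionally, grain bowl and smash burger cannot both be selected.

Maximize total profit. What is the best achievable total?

678

Best packing: bao buns + falafel wrap + smash burger + bahn mi — 49 min, 678 total.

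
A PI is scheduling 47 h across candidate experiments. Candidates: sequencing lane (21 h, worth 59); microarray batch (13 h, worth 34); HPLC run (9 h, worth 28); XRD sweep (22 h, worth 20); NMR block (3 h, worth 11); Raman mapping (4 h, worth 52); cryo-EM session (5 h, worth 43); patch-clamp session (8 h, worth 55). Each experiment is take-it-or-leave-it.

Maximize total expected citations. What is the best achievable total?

237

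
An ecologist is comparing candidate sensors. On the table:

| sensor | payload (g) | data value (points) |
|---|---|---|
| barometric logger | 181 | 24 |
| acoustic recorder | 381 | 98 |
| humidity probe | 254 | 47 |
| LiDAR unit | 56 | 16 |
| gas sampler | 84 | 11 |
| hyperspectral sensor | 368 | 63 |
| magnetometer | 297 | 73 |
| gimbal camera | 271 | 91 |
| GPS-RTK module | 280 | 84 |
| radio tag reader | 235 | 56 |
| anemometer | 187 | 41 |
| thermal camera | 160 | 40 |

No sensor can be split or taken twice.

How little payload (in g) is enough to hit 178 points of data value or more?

Need the lightest bundle worth ≥ 178.
Taking LiDAR unit + gimbal camera + GPS-RTK module gives 191 (≥ 178) for 607 g.
Any bundle with less than 607 g falls short of 178.

607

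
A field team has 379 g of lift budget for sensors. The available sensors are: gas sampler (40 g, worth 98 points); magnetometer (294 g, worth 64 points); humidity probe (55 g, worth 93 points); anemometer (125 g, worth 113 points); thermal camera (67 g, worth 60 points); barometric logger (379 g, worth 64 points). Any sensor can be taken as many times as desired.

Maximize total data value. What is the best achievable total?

The ratio ordering already packs tightly: 9×gas sampler, 360 g, 882.
Every other selection either busts 379 g or fails to beat 882.

882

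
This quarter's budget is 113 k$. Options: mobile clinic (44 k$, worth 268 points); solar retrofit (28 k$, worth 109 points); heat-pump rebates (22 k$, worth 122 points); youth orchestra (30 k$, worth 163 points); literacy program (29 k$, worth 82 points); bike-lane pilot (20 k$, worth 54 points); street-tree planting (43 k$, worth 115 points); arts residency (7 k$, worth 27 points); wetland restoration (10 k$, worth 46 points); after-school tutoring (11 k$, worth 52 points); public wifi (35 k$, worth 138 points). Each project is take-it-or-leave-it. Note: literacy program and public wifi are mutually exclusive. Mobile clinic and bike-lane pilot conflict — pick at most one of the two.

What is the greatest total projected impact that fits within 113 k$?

626

Filling by ratio: mobile clinic + heat-pump rebates + youth orchestra + after-school tutoring for 605, with 6 k$ left unused.
The 11 k$ tied up in after-school tutoring is better spent on arts residency + wetland restoration — total rises to 626 (113 k$).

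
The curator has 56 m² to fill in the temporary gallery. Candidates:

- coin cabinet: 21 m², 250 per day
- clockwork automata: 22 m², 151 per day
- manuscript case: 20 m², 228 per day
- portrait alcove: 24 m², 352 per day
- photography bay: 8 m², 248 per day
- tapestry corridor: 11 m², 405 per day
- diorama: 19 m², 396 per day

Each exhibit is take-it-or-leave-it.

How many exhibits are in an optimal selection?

3

Best achievable expected visitors is 1153.
One optimal bundle: portrait alcove + tapestry corridor + diorama (54 m²).
Every optimal selection uses 3 exhibits.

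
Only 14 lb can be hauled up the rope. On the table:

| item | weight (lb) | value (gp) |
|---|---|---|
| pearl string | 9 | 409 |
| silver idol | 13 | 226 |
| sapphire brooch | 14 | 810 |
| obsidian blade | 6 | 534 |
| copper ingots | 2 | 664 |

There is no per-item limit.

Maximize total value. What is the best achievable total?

Best packing: 7×copper ingots — 14 lb, 4648 total.
No other feasible combination exceeds 4648.

4648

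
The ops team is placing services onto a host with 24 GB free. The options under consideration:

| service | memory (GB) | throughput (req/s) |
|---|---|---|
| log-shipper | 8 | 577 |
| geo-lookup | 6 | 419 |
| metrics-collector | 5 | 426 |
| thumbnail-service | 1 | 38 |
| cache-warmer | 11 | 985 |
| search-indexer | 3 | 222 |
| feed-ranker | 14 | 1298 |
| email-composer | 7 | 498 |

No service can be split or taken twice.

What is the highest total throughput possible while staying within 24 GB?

Density check — feed-ranker 92.71, cache-warmer 89.55, metrics-collector 85.20, search-indexer 74.00 are the best per GB.
Filling by ratio: metrics-collector + thumbnail-service + search-indexer + feed-ranker for 1984, with 1 GB left unused.
Dropping metrics-collector and thumbnail-service frees 6 GB; slotting in email-composer (7 GB) lifts the total to 2018 at 24 GB.

2018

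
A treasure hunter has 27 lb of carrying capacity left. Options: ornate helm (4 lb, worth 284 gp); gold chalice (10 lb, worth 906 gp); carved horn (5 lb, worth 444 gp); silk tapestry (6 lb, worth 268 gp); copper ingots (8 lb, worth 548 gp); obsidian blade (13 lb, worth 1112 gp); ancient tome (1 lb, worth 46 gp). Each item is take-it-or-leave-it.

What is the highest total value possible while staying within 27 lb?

Taking the top-ratio items first gives ornate helm + gold chalice + carved horn + copper ingots for 2182 (27 lb).
The 13 lb tied up in carved horn and copper ingots is better spent on obsidian blade — total rises to 2302 (27 lb).

2302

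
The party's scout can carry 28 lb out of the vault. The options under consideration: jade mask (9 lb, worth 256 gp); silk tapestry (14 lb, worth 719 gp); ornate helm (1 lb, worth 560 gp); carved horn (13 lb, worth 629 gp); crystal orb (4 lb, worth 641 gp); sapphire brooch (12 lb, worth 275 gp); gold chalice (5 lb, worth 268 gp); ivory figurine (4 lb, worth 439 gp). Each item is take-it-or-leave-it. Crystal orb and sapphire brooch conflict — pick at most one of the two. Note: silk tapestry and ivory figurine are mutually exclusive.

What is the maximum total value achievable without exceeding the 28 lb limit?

2537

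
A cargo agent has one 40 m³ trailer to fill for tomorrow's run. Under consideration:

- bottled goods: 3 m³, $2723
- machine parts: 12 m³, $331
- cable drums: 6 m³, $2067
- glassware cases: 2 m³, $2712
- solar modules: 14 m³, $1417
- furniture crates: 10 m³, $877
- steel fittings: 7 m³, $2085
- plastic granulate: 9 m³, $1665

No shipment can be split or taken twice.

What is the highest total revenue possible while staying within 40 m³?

Ranking by ratio (revenue/m³): glassware cases 1356.00, bottled goods 907.67, cable drums 344.50.
Taking bottled goods + cable drums + glassware cases + furniture crates + steel fittings + plastic granulate: 37 m³ used, 12129 in revenue.
An exhaustive check of the 256 subsets confirms 12129.

12129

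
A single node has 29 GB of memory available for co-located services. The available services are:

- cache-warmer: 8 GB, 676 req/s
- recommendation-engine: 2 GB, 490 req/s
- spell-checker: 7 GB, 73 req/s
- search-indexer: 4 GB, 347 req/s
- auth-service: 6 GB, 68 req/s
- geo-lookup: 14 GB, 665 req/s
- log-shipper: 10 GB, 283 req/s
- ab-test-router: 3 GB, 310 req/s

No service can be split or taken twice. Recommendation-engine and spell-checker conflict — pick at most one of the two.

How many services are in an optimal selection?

4

Best achievable throughput is 2178.
One optimal bundle: cache-warmer + recommendation-engine + search-indexer + geo-lookup (28 GB).
Any selection reaching 2178 contains exactly 4 services.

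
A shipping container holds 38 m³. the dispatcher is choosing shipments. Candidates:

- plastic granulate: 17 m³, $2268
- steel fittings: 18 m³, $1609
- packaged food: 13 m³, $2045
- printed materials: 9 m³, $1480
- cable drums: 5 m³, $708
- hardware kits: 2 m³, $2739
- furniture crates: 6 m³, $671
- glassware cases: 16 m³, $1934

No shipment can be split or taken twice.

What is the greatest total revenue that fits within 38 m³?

Taking the top-ratio shipments first gives packaged food + printed materials + cable drums + hardware kits + furniture crates for 7643 (35 m³).
Replace printed materials and furniture crates with plastic granulate: the trade gains 117 net, giving 7760 at 37 m³.

7760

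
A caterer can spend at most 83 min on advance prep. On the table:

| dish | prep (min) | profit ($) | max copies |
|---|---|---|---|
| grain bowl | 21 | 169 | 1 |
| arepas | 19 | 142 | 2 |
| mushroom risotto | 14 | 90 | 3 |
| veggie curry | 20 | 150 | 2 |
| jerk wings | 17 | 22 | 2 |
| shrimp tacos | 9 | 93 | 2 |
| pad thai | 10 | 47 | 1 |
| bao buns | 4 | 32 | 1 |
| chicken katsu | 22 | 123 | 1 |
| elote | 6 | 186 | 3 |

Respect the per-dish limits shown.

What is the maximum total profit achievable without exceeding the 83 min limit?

Grain bowl + veggie curry + 2×shrimp tacos + bao buns + 3×elote uses 81 of the 83 min and totals 1095.
That's the maximum — no swap from here does better than 1095.

1095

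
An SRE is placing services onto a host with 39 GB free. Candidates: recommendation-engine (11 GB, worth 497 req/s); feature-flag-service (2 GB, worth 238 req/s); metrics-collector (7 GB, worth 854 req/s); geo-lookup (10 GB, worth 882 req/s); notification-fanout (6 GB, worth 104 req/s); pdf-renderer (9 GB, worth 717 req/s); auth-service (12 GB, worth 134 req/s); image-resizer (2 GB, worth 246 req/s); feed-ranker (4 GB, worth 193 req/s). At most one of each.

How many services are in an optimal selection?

The maximum throughput within 39 GB is 3196.
recommendation-engine + metrics-collector + geo-lookup + pdf-renderer + image-resizer hits 3196 at 39 GB.
Every optimal selection uses 5 services.

5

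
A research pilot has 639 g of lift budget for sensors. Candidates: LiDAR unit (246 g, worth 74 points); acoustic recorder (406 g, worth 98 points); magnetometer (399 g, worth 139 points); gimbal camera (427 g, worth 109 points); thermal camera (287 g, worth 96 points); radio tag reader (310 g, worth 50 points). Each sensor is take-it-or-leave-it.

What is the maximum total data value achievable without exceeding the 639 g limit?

170

The ratio heuristic lands on magnetometer (139) but leaves 240 g idle.
Dropping magnetometer frees 399 g; slotting in LiDAR unit + thermal camera (533 g) lifts the total to 170 at 533 g.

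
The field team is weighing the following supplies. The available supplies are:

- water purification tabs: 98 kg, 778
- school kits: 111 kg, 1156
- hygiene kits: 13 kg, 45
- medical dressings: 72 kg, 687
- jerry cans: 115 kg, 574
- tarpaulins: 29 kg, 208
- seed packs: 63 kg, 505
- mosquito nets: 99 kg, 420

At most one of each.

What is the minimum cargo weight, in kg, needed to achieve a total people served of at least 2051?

212

Minimise kg subject to total people served ≥ 2051.
Taking school kits + medical dressings + tarpaulins gives 2051 (≥ 2051) for 212 kg.
Below 212 kg the best achievable stays under 2051.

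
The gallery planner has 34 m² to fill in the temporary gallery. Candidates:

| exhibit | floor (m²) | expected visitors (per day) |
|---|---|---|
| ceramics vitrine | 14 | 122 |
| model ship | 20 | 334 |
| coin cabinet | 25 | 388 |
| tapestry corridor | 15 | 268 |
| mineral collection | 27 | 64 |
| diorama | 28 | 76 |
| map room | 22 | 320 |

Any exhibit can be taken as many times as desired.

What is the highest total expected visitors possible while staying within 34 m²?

Best packing: 2×tapestry corridor — 30 m², 536 total.
Nothing else within 34 m² beats 536.

536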